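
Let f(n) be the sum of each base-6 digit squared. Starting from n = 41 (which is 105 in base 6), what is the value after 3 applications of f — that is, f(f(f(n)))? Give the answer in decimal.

13

41 = (1,0,5)_6 → 1² + 0² + 5² = 26
26 = (4,2)_6 → 4² + 2² = 20
20 = (3,2)_6 → 3² + 2² = 13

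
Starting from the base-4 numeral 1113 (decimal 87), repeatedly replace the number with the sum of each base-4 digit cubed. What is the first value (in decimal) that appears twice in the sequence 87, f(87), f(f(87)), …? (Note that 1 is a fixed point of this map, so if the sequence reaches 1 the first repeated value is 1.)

87 = (1,1,1,3)_4 → 1³ + 1³ + 1³ + 3³ = 30
30 = (1,3,2)_4 → 1³ + 3³ + 2³ = 36
36 = (2,1,0)_4 → 2³ + 1³ + 0³ = 9
9 = (2,1)_4 → 2³ + 1³ = 9  — 9 already appeared earlier.

9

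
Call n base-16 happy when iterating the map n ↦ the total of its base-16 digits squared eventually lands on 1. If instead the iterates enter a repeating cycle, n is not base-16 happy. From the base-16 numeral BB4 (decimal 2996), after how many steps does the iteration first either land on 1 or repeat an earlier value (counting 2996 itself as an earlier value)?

2996 = (11,11,4)_16 → 11² + 11² + 4² = 258
258 = (1,0,2)_16 → 1² + 0² + 2² = 5
5 = (5)_16 → 5² = 25
25 = (1,9)_16 → 1² + 9² = 82
82 = (5,2)_16 → 5² + 2² = 29
29 = (1,13)_16 → 1² + 13² = 170
170 = (10,10)_16 → 10² + 10² = 200
200 = (12,8)_16 → 12² + 8² = 208
208 = (13,0)_16 → 13² + 0² = 169
169 = (10,9)_16 → 10² + 9² = 181
181 = (11,5)_16 → 11² + 5² = 146
146 = (9,2)_16 → 9² + 2² = 85
85 = (5,5)_16 → 5² + 5² = 50
50 = (3,2)_16 → 3² + 2² = 13
13 = (13)_16 → 13² = 169  — 169 repeats.
That took 15 steps.

15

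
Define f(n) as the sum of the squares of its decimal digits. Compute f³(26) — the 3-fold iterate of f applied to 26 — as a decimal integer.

26 → 2² + 6² = 4 + 36 = 40
40 → 4² + 0² = 16 + 0 = 16
16 → 1² + 6² = 1 + 36 = 37

37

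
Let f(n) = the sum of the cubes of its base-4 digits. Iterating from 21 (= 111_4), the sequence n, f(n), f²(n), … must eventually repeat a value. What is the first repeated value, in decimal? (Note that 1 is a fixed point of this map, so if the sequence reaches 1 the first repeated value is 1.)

9

21 = (1,1,1)_4 → 1³ + 1³ + 1³ = 3
3 = (3)_4 → 3³ = 27
27 = (1,2,3)_4 → 1³ + 2³ + 3³ = 36
36 = (2,1,0)_4 → 2³ + 1³ + 0³ = 9
9 = (2,1)_4 → 2³ + 1³ = 9  — 9 already appeared earlier.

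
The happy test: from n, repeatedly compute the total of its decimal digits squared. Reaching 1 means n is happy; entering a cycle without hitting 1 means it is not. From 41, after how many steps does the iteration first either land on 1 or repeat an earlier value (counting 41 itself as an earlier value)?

14

41 → 4² + 1² = 16 + 1 = 17
17 → 1² + 7² = 1 + 49 = 50
50 → 5² + 0² = 25 + 0 = 25
25 → 2² + 5² = 4 + 25 = 29
29 → 2² + 9² = 4 + 81 = 85
85 → 8² + 5² = 64 + 25 = 89
89 → 8² + 9² = 64 + 81 = 145
145 → 1² + 4² + 5² = 1 + 16 + 25 = 42
42 → 4² + 2² = 16 + 4 = 20
20 → 2² + 0² = 4 + 0 = 4
4 → 4² = 16
16 → 1² + 6² = 1 + 36 = 37
37 → 3² + 7² = 9 + 49 = 58
58 → 5² + 8² = 25 + 64 = 89  — 89 repeats.
That took 14 steps.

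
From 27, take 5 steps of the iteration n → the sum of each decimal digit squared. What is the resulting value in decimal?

27 → 2² + 7² = 4 + 49 = 53
53 → 5² + 3² = 25 + 9 = 34
34 → 3² + 4² = 9 + 16 = 25
25 → 2² + 5² = 4 + 25 = 29
29 → 2² + 9² = 4 + 81 = 85

85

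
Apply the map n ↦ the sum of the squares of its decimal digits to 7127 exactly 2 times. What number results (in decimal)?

10

7127 → 103
103 → 10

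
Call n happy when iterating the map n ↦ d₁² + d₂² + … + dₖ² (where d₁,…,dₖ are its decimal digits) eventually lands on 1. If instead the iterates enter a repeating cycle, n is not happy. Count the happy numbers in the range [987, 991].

987: 987 → 194 → 98 → 145 → 42 → 20 → 4 → 16 → 37 → 58 → 89 → 145  (repeats 145)
988: 988 → 209 → 85 → 89 → 145 → 42 → 20 → 4 → 16 → 37 → 58 → 89  (repeats 89)
989: 989 → 226 → 44 → 32 → 13 → 10 → 1  (reaches 1)
990: 990 → 162 → 41 → 17 → 50 → 25 → 29 → 85 → 89 → 145 → 42 → 20 → 4 → 16 → 37 → 58 → 89  (repeats 89)
991: 991 → 163 → 46 → 52 → 29 → 85 → 89 → 145 → 42 → 20 → 4 → 16 → 37 → 58 → 89  (repeats 89)
happy: 989

1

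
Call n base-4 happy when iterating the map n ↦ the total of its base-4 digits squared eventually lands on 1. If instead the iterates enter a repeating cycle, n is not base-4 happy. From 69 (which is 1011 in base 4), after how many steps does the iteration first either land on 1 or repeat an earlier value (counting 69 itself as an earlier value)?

69 = (1,0,1,1)_4 → 3
3 = (3)_4 → 9
9 = (2,1)_4 → 5
5 = (1,1)_4 → 2
2 = (2)_4 → 4
4 = (1,0)_4 → 1  — reached 1.
That took 6 steps.

6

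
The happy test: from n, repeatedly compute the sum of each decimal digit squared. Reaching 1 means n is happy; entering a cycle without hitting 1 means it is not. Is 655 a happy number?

655 → 6² + 5² + 5² = 86
86 → 8² + 6² = 100
100 → 1² + 0² + 0² = 1  — reached 1.

happy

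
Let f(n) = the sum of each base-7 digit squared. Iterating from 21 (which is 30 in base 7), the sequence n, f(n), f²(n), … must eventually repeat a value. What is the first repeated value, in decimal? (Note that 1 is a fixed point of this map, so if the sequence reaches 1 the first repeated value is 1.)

25

21 = (3,0)_7 → 9
9 = (1,2)_7 → 5
5 = (5)_7 → 25
25 = (3,4)_7 → 25  — 25 already appeared earlier.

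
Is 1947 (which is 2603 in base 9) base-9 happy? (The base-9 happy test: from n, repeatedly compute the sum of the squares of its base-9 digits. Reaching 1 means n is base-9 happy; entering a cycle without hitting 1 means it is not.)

not base-9 happy

1947 = (2,6,0,3)_9 → 2² + 6² + 0² + 3² = 49
49 = (5,4)_9 → 5² + 4² = 41
41 = (4,5)_9 → 4² + 5² = 41  — 41 already seen; the sequence cycles without reaching 1.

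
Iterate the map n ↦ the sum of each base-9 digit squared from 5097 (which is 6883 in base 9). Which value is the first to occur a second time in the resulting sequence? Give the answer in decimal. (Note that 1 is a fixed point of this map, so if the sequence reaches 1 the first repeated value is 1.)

5097 = (6,8,8,3)_9 → 173
173 = (2,1,2)_9 → 9
9 = (1,0)_9 → 1  — reached the fixed point 1.
1 → 1, so 1 is the first repeated value.

1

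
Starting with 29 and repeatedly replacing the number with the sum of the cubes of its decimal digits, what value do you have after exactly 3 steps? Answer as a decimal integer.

29 → 737
737 → 713
713 → 371

371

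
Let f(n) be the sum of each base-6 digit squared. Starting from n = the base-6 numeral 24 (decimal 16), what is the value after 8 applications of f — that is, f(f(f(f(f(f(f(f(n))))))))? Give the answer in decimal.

16 = (2,4)_6 → 2² + 4² = 4 + 16 = 20
20 = (3,2)_6 → 3² + 2² = 9 + 4 = 13
13 = (2,1)_6 → 2² + 1² = 4 + 1 = 5
5 = (5)_6 → 5² = 25
25 = (4,1)_6 → 4² + 1² = 16 + 1 = 17
17 = (2,5)_6 → 2² + 5² = 4 + 25 = 29
29 = (4,5)_6 → 4² + 5² = 16 + 25 = 41
41 = (1,0,5)_6 → 1² + 0² + 5² = 1 + 0 + 25 = 26

26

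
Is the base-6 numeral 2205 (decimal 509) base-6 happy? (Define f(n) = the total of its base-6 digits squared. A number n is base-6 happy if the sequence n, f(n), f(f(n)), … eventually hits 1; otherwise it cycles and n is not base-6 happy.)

509 = (2,2,0,5)_6 → 33
33 = (5,3)_6 → 34
34 = (5,4)_6 → 41
41 = (1,0,5)_6 → 26
26 = (4,2)_6 → 20
20 = (3,2)_6 → 13
13 = (2,1)_6 → 5
5 = (5)_6 → 25
25 = (4,1)_6 → 17
17 = (2,5)_6 → 29
29 = (4,5)_6 → 41  — 41 already seen; the sequence cycles without reaching 1.

not base-6 happy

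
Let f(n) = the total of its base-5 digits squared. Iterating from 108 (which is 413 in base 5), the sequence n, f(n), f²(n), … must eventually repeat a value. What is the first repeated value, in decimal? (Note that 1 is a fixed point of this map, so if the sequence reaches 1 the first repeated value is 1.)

108 = (4,1,3)_5 → 4² + 1² + 3² = 26
26 = (1,0,1)_5 → 1² + 0² + 1² = 2
2 = (2)_5 → 2² = 4
4 = (4)_5 → 4² = 16
16 = (3,1)_5 → 3² + 1² = 10
10 = (2,0)_5 → 2² + 0² = 4  — 4 already appeared earlier.

4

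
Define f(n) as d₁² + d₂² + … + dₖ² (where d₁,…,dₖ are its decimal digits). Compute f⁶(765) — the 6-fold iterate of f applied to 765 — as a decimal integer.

58

765 → 7² + 6² + 5² = 110
110 → 1² + 1² + 0² = 2
2 → 2² = 4
4 → 4² = 16
16 → 1² + 6² = 37
37 → 3² + 7² = 58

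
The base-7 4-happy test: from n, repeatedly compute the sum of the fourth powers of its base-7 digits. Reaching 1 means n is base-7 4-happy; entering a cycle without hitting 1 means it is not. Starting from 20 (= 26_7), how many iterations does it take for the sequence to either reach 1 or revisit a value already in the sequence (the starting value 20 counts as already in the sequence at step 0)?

20 = (2,6)_7 → 2⁴ + 6⁴ = 1312
1312 = (3,5,5,3)_7 → 3⁴ + 5⁴ + 5⁴ + 3⁴ = 1412
1412 = (4,0,5,5)_7 → 4⁴ + 0⁴ + 5⁴ + 5⁴ = 1506
1506 = (4,2,5,1)_7 → 4⁴ + 2⁴ + 5⁴ + 1⁴ = 898
898 = (2,4,2,2)_7 → 2⁴ + 4⁴ + 2⁴ + 2⁴ = 304
304 = (6,1,3)_7 → 6⁴ + 1⁴ + 3⁴ = 1378
1378 = (4,0,0,6)_7 → 4⁴ + 0⁴ + 0⁴ + 6⁴ = 1552
1552 = (4,3,4,5)_7 → 4⁴ + 3⁴ + 4⁴ + 5⁴ = 1218
1218 = (3,3,6,0)_7 → 3⁴ + 3⁴ + 6⁴ + 0⁴ = 1458
1458 = (4,1,5,2)_7 → 4⁴ + 1⁴ + 5⁴ + 2⁴ = 898  — 898 repeats.
That took 10 steps.

10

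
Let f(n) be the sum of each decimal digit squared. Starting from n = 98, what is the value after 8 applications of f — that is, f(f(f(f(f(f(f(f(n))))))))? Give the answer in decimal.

98 → 9² + 8² = 81 + 64 = 145
145 → 1² + 4² + 5² = 1 + 16 + 25 = 42
42 → 4² + 2² = 16 + 4 = 20
20 → 2² + 0² = 4 + 0 = 4
4 → 4² = 16
16 → 1² + 6² = 1 + 36 = 37
37 → 3² + 7² = 9 + 49 = 58
58 → 5² + 8² = 25 + 64 = 89

89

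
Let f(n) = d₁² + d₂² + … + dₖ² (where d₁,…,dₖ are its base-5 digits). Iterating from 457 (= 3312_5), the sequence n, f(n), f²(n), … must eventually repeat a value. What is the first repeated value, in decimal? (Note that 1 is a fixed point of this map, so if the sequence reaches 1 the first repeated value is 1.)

457 = (3,3,1,2)_5 → 3² + 3² + 1² + 2² = 9 + 9 + 1 + 4 = 23
23 = (4,3)_5 → 4² + 3² = 16 + 9 = 25
25 = (1,0,0)_5 → 1² + 0² + 0² = 1 + 0 + 0 = 1  — reached the fixed point 1.
1 → 1, so 1 is the first repeated value.

1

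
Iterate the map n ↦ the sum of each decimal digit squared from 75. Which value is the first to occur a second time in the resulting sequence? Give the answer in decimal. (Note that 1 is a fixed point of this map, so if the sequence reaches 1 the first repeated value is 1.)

37

75 → 7² + 5² = 74
74 → 7² + 4² = 65
65 → 6² + 5² = 61
61 → 6² + 1² = 37
37 → 3² + 7² = 58
58 → 5² + 8² = 89
89 → 8² + 9² = 145
145 → 1² + 4² + 5² = 42
42 → 4² + 2² = 20
20 → 2² + 0² = 4
4 → 4² = 16
16 → 1² + 6² = 37  — 37 already appeared earlier.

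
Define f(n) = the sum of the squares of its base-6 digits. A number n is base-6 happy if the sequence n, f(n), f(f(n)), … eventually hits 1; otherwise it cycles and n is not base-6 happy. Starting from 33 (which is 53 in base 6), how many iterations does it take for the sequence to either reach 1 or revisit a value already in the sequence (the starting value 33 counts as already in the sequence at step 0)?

10

33 = (5,3)_6 → 5² + 3² = 34
34 = (5,4)_6 → 5² + 4² = 41
41 = (1,0,5)_6 → 1² + 0² + 5² = 26
26 = (4,2)_6 → 4² + 2² = 20
20 = (3,2)_6 → 3² + 2² = 13
13 = (2,1)_6 → 2² + 1² = 5
5 = (5)_6 → 5² = 25
25 = (4,1)_6 → 4² + 1² = 17
17 = (2,5)_6 → 2² + 5² = 29
29 = (4,5)_6 → 4² + 5² = 41  — 41 repeats.
That took 10 steps.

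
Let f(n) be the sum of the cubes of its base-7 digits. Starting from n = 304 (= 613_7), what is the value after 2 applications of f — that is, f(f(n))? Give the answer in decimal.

496

304 = (6,1,3)_7 → 244
244 = (4,6,6)_7 → 496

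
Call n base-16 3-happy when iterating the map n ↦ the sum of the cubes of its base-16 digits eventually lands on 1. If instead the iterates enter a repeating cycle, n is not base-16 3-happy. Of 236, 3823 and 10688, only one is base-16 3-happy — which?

3823

236: 236 → 4472 → 857 → 881 → 371 → 371  — repeats 371 (not base-16 3-happy)
3823: 3823 → 8863 → 4120 → 514 → 16 → 1  — reaches 1 (base-16 3-happy)
10688: 10688 → 2465 → 1730 → 1952 → 1343 → 3527 → 4268 → 2729 → 2729  — repeats 2729 (not base-16 3-happy)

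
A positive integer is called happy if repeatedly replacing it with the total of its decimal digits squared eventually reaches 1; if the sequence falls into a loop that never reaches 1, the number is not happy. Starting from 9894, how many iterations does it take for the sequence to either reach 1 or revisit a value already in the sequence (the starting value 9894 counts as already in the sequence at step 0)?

9894 → 9² + 8² + 9² + 4² = 81 + 64 + 81 + 16 = 242
242 → 2² + 4² + 2² = 4 + 16 + 4 = 24
24 → 2² + 4² = 4 + 16 = 20
20 → 2² + 0² = 4 + 0 = 4
4 → 4² = 16
16 → 1² + 6² = 1 + 36 = 37
37 → 3² + 7² = 9 + 49 = 58
58 → 5² + 8² = 25 + 64 = 89
89 → 8² + 9² = 64 + 81 = 145
145 → 1² + 4² + 5² = 1 + 16 + 25 = 42
42 → 4² + 2² = 16 + 4 = 20  — 20 repeats.
That took 11 steps.

11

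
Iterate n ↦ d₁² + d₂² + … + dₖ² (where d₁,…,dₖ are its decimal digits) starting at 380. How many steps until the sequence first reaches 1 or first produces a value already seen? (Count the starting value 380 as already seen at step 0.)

380 → 3² + 8² + 0² = 73
73 → 7² + 3² = 58
58 → 5² + 8² = 89
89 → 8² + 9² = 145
145 → 1² + 4² + 5² = 42
42 → 4² + 2² = 20
20 → 2² + 0² = 4
4 → 4² = 16
16 → 1² + 6² = 37
37 → 3² + 7² = 58  — 58 repeats.
That took 10 steps.

10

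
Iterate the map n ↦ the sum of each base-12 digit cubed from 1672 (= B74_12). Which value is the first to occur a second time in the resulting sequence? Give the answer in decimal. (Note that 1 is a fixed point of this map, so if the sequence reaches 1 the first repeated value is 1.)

1672

1672 = (11,7,4)_12 → 11³ + 7³ + 4³ = 1738
1738 = (1,0,0,10)_12 → 1³ + 0³ + 0³ + 10³ = 1001
1001 = (6,11,5)_12 → 6³ + 11³ + 5³ = 1672  — 1672 already appeared earlier.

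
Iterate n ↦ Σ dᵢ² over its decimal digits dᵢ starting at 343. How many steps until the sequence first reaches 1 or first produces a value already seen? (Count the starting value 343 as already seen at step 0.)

343 → 3² + 4² + 3² = 9 + 16 + 9 = 34
34 → 3² + 4² = 9 + 16 = 25
25 → 2² + 5² = 4 + 25 = 29
29 → 2² + 9² = 4 + 81 = 85
85 → 8² + 5² = 64 + 25 = 89
89 → 8² + 9² = 64 + 81 = 145
145 → 1² + 4² + 5² = 1 + 16 + 25 = 42
42 → 4² + 2² = 16 + 4 = 20
20 → 2² + 0² = 4 + 0 = 4
4 → 4² = 16
16 → 1² + 6² = 1 + 36 = 37
37 → 3² + 7² = 9 + 49 = 58
58 → 5² + 8² = 25 + 64 = 89  — 89 repeats.
That took 13 steps.

13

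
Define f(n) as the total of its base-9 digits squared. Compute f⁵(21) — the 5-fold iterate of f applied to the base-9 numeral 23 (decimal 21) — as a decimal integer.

89

21 = (2,3)_9 → 2² + 3² = 4 + 9 = 13
13 = (1,4)_9 → 1² + 4² = 1 + 16 = 17
17 = (1,8)_9 → 1² + 8² = 1 + 64 = 65
65 = (7,2)_9 → 7² + 2² = 49 + 4 = 53
53 = (5,8)_9 → 5² + 8² = 25 + 64 = 89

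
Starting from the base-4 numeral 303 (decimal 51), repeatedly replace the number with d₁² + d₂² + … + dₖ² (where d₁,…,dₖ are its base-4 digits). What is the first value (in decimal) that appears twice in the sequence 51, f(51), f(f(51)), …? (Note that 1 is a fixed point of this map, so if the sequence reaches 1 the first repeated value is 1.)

51 = (3,0,3)_4 → 3² + 0² + 3² = 9 + 0 + 9 = 18
18 = (1,0,2)_4 → 1² + 0² + 2² = 1 + 0 + 4 = 5
5 = (1,1)_4 → 1² + 1² = 1 + 1 = 2
2 = (2)_4 → 2² = 4
4 = (1,0)_4 → 1² + 0² = 1 + 0 = 1  — reached the fixed point 1.
1 → 1, so 1 is the first repeated value.

1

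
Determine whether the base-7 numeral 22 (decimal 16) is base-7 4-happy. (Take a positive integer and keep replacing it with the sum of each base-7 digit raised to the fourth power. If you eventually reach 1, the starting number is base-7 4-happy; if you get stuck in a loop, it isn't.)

not base-7 4-happy

16 = (2,2)_7 → 2⁴ + 2⁴ = 16 + 16 = 32
32 = (4,4)_7 → 4⁴ + 4⁴ = 256 + 256 = 512
512 = (1,3,3,1)_7 → 1⁴ + 3⁴ + 3⁴ + 1⁴ = 1 + 81 + 81 + 1 = 164
164 = (3,2,3)_7 → 3⁴ + 2⁴ + 3⁴ = 81 + 16 + 81 = 178
178 = (3,4,3)_7 → 3⁴ + 4⁴ + 3⁴ = 81 + 256 + 81 = 418
418 = (1,1,3,5)_7 → 1⁴ + 1⁴ + 3⁴ + 5⁴ = 1 + 1 + 81 + 625 = 708
708 = (2,0,3,1)_7 → 2⁴ + 0⁴ + 3⁴ + 1⁴ = 16 + 0 + 81 + 1 = 98
98 = (2,0,0)_7 → 2⁴ + 0⁴ + 0⁴ = 16 + 0 + 0 = 16  — 16 already seen; the sequence cycles without reaching 1.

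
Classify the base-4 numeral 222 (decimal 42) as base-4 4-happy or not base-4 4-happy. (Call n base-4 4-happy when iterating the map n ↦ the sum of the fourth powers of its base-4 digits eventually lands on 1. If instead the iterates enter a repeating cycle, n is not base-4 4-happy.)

not base-4 4-happy

42 = (2,2,2)_4 → 2⁴ + 2⁴ + 2⁴ = 16 + 16 + 16 = 48
48 = (3,0,0)_4 → 3⁴ + 0⁴ + 0⁴ = 81 + 0 + 0 = 81
81 = (1,1,0,1)_4 → 1⁴ + 1⁴ + 0⁴ + 1⁴ = 1 + 1 + 0 + 1 = 3
3 = (3)_4 → 3⁴ = 81  — 81 already seen; the sequence cycles without reaching 1.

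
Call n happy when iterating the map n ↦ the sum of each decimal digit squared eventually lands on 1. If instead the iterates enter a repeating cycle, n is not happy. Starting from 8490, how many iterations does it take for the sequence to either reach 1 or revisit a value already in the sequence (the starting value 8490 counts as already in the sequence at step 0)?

12

8490 → 161
161 → 38
38 → 73
73 → 58
58 → 89
89 → 145
145 → 42
42 → 20
20 → 4
4 → 16
16 → 37
37 → 58  — 58 repeats.
That took 12 steps.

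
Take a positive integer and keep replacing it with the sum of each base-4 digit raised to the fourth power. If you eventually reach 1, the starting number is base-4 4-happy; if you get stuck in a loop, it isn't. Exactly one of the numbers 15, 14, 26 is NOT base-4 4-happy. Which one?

15: 15 → 162 → 48 → 81 → 3 → 81  — repeats 81 (not base-4 4-happy)
14: 14 → 97 → 18 → 17 → 2 → 16 → 1  — reaches 1 (base-4 4-happy)
26: 26 → 33 → 17 → 2 → 16 → 1  — reaches 1 (base-4 4-happy)

15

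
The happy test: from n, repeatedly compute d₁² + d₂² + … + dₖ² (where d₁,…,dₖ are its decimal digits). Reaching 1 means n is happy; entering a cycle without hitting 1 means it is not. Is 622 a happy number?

happy

622 → 6² + 2² + 2² = 36 + 4 + 4 = 44
44 → 4² + 4² = 16 + 16 = 32
32 → 3² + 2² = 9 + 4 = 13
13 → 1² + 3² = 1 + 9 = 10
10 → 1² + 0² = 1 + 0 = 1  — reached 1.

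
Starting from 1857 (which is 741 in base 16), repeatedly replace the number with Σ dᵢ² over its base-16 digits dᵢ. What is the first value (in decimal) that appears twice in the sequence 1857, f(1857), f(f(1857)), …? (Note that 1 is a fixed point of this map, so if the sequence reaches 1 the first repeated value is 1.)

1

1857 = (7,4,1)_16 → 7² + 4² + 1² = 49 + 16 + 1 = 66
66 = (4,2)_16 → 4² + 2² = 16 + 4 = 20
20 = (1,4)_16 → 1² + 4² = 1 + 16 = 17
17 = (1,1)_16 → 1² + 1² = 1 + 1 = 2
2 = (2)_16 → 2² = 4
4 = (4)_16 → 4² = 16
16 = (1,0)_16 → 1² + 0² = 1 + 0 = 1  — reached the fixed point 1.
1 → 1, so 1 is the first repeated value.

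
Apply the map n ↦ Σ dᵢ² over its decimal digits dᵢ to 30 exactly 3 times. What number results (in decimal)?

30 → 3² + 0² = 9 + 0 = 9
9 → 9² = 81
81 → 8² + 1² = 64 + 1 = 65

65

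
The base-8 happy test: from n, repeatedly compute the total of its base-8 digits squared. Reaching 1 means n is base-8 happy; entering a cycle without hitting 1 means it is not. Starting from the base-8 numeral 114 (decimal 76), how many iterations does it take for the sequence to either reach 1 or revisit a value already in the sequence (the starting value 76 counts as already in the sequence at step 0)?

3

76 = (1,1,4)_8 → 1² + 1² + 4² = 1 + 1 + 16 = 18
18 = (2,2)_8 → 2² + 2² = 4 + 4 = 8
8 = (1,0)_8 → 1² + 0² = 1 + 0 = 1  — reached 1.
That took 3 steps.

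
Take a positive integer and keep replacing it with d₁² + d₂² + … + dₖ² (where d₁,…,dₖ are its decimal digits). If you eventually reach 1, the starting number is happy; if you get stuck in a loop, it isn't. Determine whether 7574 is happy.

happy

7574 → 7² + 5² + 7² + 4² = 139
139 → 1² + 3² + 9² = 91
91 → 9² + 1² = 82
82 → 8² + 2² = 68
68 → 6² + 8² = 100
100 → 1² + 0² + 0² = 1  — reached 1.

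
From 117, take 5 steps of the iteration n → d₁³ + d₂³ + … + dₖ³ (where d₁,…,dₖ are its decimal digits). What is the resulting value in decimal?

117 → 345
345 → 216
216 → 225
225 → 141
141 → 66

66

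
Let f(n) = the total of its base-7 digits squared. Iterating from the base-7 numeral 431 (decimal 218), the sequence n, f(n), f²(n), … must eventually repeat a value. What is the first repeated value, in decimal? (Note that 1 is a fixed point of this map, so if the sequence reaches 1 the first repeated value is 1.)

10

218 = (4,3,1)_7 → 26
26 = (3,5)_7 → 34
34 = (4,6)_7 → 52
52 = (1,0,3)_7 → 10
10 = (1,3)_7 → 10  — 10 already appeared earlier.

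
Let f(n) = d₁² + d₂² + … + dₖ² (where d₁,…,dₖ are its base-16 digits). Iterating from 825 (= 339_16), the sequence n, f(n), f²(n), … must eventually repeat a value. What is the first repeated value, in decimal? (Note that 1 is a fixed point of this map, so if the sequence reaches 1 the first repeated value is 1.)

825 = (3,3,9)_16 → 3² + 3² + 9² = 9 + 9 + 81 = 99
99 = (6,3)_16 → 6² + 3² = 36 + 9 = 45
45 = (2,13)_16 → 2² + 13² = 4 + 169 = 173
173 = (10,13)_16 → 10² + 13² = 100 + 169 = 269
269 = (1,0,13)_16 → 1² + 0² + 13² = 1 + 0 + 169 = 170
170 = (10,10)_16 → 10² + 10² = 100 + 100 = 200
200 = (12,8)_16 → 12² + 8² = 144 + 64 = 208
208 = (13,0)_16 → 13² + 0² = 169 + 0 = 169
169 = (10,9)_16 → 10² + 9² = 100 + 81 = 181
181 = (11,5)_16 → 11² + 5² = 121 + 25 = 146
146 = (9,2)_16 → 9² + 2² = 81 + 4 = 85
85 = (5,5)_16 → 5² + 5² = 25 + 25 = 50
50 = (3,2)_16 → 3² + 2² = 9 + 4 = 13
13 = (13)_16 → 13² = 169  — 169 already appeared earlier.

169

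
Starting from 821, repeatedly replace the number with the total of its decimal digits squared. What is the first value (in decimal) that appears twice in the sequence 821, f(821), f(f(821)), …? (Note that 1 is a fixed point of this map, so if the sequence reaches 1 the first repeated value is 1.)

821 → 8² + 2² + 1² = 64 + 4 + 1 = 69
69 → 6² + 9² = 36 + 81 = 117
117 → 1² + 1² + 7² = 1 + 1 + 49 = 51
51 → 5² + 1² = 25 + 1 = 26
26 → 2² + 6² = 4 + 36 = 40
40 → 4² + 0² = 16 + 0 = 16
16 → 1² + 6² = 1 + 36 = 37
37 → 3² + 7² = 9 + 49 = 58
58 → 5² + 8² = 25 + 64 = 89
89 → 8² + 9² = 64 + 81 = 145
145 → 1² + 4² + 5² = 1 + 16 + 25 = 42
42 → 4² + 2² = 16 + 4 = 20
20 → 2² + 0² = 4 + 0 = 4
4 → 4² = 16  — 16 already appeared earlier.

16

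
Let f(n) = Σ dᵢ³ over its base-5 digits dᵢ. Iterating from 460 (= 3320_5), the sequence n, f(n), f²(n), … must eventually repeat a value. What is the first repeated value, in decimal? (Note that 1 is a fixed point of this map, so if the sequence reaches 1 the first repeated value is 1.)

28

460 = (3,3,2,0)_5 → 3³ + 3³ + 2³ + 0³ = 27 + 27 + 8 + 0 = 62
62 = (2,2,2)_5 → 2³ + 2³ + 2³ = 8 + 8 + 8 = 24
24 = (4,4)_5 → 4³ + 4³ = 64 + 64 = 128
128 = (1,0,0,3)_5 → 1³ + 0³ + 0³ + 3³ = 1 + 0 + 0 + 27 = 28
28 = (1,0,3)_5 → 1³ + 0³ + 3³ = 1 + 0 + 27 = 28  — 28 already appeared earlier.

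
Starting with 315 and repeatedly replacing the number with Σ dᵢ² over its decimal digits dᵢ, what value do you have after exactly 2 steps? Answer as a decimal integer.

34

315 → 3² + 1² + 5² = 9 + 1 + 25 = 35
35 → 3² + 5² = 9 + 25 = 34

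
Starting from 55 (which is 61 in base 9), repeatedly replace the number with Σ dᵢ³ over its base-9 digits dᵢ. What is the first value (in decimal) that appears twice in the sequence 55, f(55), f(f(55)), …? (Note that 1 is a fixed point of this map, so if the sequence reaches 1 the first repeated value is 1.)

27

55 = (6,1)_9 → 217
217 = (2,6,1)_9 → 225
225 = (2,7,0)_9 → 351
351 = (4,3,0)_9 → 91
91 = (1,1,1)_9 → 3
3 = (3)_9 → 27
27 = (3,0)_9 → 27  — 27 already appeared earlier.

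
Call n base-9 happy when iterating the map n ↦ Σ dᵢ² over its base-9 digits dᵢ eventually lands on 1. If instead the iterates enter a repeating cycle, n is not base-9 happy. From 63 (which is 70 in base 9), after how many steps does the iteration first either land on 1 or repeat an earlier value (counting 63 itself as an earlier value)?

63 = (7,0)_9 → 7² + 0² = 49 + 0 = 49
49 = (5,4)_9 → 5² + 4² = 25 + 16 = 41
41 = (4,5)_9 → 4² + 5² = 16 + 25 = 41  — 41 repeats.
That took 3 steps.

3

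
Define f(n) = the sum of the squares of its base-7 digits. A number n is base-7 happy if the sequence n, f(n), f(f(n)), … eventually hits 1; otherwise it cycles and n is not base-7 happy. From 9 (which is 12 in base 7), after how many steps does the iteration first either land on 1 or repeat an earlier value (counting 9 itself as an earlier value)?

9 = (1,2)_7 → 1² + 2² = 5
5 = (5)_7 → 5² = 25
25 = (3,4)_7 → 3² + 4² = 25  — 25 repeats.
That took 3 steps.

3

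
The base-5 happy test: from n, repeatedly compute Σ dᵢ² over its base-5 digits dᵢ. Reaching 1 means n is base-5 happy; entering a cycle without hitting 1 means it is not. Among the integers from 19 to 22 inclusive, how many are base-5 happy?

19: 19 → 25 → 1  (reaches 1)
20: 20 → 16 → 10 → 4 → 16  (repeats 16)
21: 21 → 17 → 13 → 13  (repeats 13)
22: 22 → 20 → 16 → 10 → 4 → 16  (repeats 16)
base-5 happy: 19

1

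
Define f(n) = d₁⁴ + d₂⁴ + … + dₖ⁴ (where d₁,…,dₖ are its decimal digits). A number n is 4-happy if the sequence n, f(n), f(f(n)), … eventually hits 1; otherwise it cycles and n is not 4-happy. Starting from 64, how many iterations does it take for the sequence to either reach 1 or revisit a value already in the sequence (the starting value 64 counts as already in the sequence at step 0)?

64 → 1552
1552 → 1267
1267 → 3714
3714 → 2739
2739 → 9059
9059 → 13747
13747 → 5140
5140 → 882
882 → 8208
8208 → 8208  — 8208 repeats.
That took 10 steps.

10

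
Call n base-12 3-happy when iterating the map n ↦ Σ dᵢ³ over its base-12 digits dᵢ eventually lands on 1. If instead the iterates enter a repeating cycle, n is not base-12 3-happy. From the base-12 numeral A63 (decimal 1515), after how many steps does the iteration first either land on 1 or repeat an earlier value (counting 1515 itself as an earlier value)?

4

1515 = (10,6,3)_12 → 10³ + 6³ + 3³ = 1000 + 216 + 27 = 1243
1243 = (8,7,7)_12 → 8³ + 7³ + 7³ = 512 + 343 + 343 = 1198
1198 = (8,3,10)_12 → 8³ + 3³ + 10³ = 512 + 27 + 1000 = 1539
1539 = (10,8,3)_12 → 10³ + 8³ + 3³ = 1000 + 512 + 27 = 1539  — 1539 repeats.
That took 4 steps.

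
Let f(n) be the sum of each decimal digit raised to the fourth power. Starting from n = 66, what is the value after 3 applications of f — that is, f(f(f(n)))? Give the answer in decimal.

66 → 6⁴ + 6⁴ = 1296 + 1296 = 2592
2592 → 2⁴ + 5⁴ + 9⁴ + 2⁴ = 16 + 625 + 6561 + 16 = 7218
7218 → 7⁴ + 2⁴ + 1⁴ + 8⁴ = 2401 + 16 + 1 + 4096 = 6514

6514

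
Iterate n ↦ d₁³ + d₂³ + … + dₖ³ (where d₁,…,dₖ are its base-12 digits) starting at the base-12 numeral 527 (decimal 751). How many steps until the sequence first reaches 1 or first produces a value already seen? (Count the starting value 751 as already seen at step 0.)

14

751 = (5,2,7)_12 → 5³ + 2³ + 7³ = 476
476 = (3,3,8)_12 → 3³ + 3³ + 8³ = 566
566 = (3,11,2)_12 → 3³ + 11³ + 2³ = 1366
1366 = (9,5,10)_12 → 9³ + 5³ + 10³ = 1854
1854 = (1,0,10,6)_12 → 1³ + 0³ + 10³ + 6³ = 1217
1217 = (8,5,5)_12 → 8³ + 5³ + 5³ = 762
762 = (5,3,6)_12 → 5³ + 3³ + 6³ = 368
368 = (2,6,8)_12 → 2³ + 6³ + 8³ = 736
736 = (5,1,4)_12 → 5³ + 1³ + 4³ = 190
190 = (1,3,10)_12 → 1³ + 3³ + 10³ = 1028
1028 = (7,1,8)_12 → 7³ + 1³ + 8³ = 856
856 = (5,11,4)_12 → 5³ + 11³ + 4³ = 1520
1520 = (10,6,8)_12 → 10³ + 6³ + 8³ = 1728
1728 = (1,0,0,0)_12 → 1³ + 0³ + 0³ + 0³ = 1  — reached 1.
That took 14 steps.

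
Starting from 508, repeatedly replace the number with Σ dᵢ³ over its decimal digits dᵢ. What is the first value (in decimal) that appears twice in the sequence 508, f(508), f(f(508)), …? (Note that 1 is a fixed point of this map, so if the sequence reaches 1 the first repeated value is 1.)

508 → 5³ + 0³ + 8³ = 125 + 0 + 512 = 637
637 → 6³ + 3³ + 7³ = 216 + 27 + 343 = 586
586 → 5³ + 8³ + 6³ = 125 + 512 + 216 = 853
853 → 8³ + 5³ + 3³ = 512 + 125 + 27 = 664
664 → 6³ + 6³ + 4³ = 216 + 216 + 64 = 496
496 → 4³ + 9³ + 6³ = 64 + 729 + 216 = 1009
1009 → 1³ + 0³ + 0³ + 9³ = 1 + 0 + 0 + 729 = 730
730 → 7³ + 3³ + 0³ = 343 + 27 + 0 = 370
370 → 3³ + 7³ + 0³ = 27 + 343 + 0 = 370  — 370 already appeared earlier.

370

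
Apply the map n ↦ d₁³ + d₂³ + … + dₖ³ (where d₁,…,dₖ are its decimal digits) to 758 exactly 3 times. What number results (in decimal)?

74

758 → 7³ + 5³ + 8³ = 980
980 → 9³ + 8³ + 0³ = 1241
1241 → 1³ + 2³ + 4³ + 1³ = 74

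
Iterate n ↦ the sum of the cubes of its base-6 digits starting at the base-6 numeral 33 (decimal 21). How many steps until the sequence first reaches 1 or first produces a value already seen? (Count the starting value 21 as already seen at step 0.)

21 = (3,3)_6 → 3³ + 3³ = 54
54 = (1,3,0)_6 → 1³ + 3³ + 0³ = 28
28 = (4,4)_6 → 4³ + 4³ = 128
128 = (3,3,2)_6 → 3³ + 3³ + 2³ = 62
62 = (1,4,2)_6 → 1³ + 4³ + 2³ = 73
73 = (2,0,1)_6 → 2³ + 0³ + 1³ = 9
9 = (1,3)_6 → 1³ + 3³ = 28  — 28 repeats.
That took 7 steps.

7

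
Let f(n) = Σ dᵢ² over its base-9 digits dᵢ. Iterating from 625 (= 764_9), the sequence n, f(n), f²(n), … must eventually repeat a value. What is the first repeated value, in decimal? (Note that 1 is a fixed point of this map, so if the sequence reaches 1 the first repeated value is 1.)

1

625 = (7,6,4)_9 → 101
101 = (1,2,2)_9 → 9
9 = (1,0)_9 → 1  — reached the fixed point 1.
1 → 1, so 1 is the first repeated value.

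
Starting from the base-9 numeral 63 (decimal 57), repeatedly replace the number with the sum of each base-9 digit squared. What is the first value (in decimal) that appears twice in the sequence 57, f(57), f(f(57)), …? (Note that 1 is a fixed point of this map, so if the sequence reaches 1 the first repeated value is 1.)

53

57 = (6,3)_9 → 6² + 3² = 36 + 9 = 45
45 = (5,0)_9 → 5² + 0² = 25 + 0 = 25
25 = (2,7)_9 → 2² + 7² = 4 + 49 = 53
53 = (5,8)_9 → 5² + 8² = 25 + 64 = 89
89 = (1,0,8)_9 → 1² + 0² + 8² = 1 + 0 + 64 = 65
65 = (7,2)_9 → 7² + 2² = 49 + 4 = 53  — 53 already appeared earlier.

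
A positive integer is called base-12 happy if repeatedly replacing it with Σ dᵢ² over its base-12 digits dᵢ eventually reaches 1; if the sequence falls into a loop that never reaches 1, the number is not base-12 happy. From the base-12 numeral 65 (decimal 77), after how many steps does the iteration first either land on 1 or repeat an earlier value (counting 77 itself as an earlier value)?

11

77 = (6,5)_12 → 6² + 5² = 36 + 25 = 61
61 = (5,1)_12 → 5² + 1² = 25 + 1 = 26
26 = (2,2)_12 → 2² + 2² = 4 + 4 = 8
8 = (8)_12 → 8² = 64
64 = (5,4)_12 → 5² + 4² = 25 + 16 = 41
41 = (3,5)_12 → 3² + 5² = 9 + 25 = 34
34 = (2,10)_12 → 2² + 10² = 4 + 100 = 104
104 = (8,8)_12 → 8² + 8² = 64 + 64 = 128
128 = (10,8)_12 → 10² + 8² = 100 + 64 = 164
164 = (1,1,8)_12 → 1² + 1² + 8² = 1 + 1 + 64 = 66
66 = (5,6)_12 → 5² + 6² = 25 + 36 = 61  — 61 repeats.
That took 11 steps.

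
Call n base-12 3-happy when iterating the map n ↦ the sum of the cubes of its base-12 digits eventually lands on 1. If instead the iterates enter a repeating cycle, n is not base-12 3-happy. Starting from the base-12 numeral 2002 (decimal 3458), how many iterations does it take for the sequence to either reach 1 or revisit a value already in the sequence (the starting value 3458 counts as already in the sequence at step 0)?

3458 = (2,0,0,2)_12 → 2³ + 0³ + 0³ + 2³ = 8 + 0 + 0 + 8 = 16
16 = (1,4)_12 → 1³ + 4³ = 1 + 64 = 65
65 = (5,5)_12 → 5³ + 5³ = 125 + 125 = 250
250 = (1,8,10)_12 → 1³ + 8³ + 10³ = 1 + 512 + 1000 = 1513
1513 = (10,6,1)_12 → 10³ + 6³ + 1³ = 1000 + 216 + 1 = 1217
1217 = (8,5,5)_12 → 8³ + 5³ + 5³ = 512 + 125 + 125 = 762
762 = (5,3,6)_12 → 5³ + 3³ + 6³ = 125 + 27 + 216 = 368
368 = (2,6,8)_12 → 2³ + 6³ + 8³ = 8 + 216 + 512 = 736
736 = (5,1,4)_12 → 5³ + 1³ + 4³ = 125 + 1 + 64 = 190
190 = (1,3,10)_12 → 1³ + 3³ + 10³ = 1 + 27 + 1000 = 1028
1028 = (7,1,8)_12 → 7³ + 1³ + 8³ = 343 + 1 + 512 = 856
856 = (5,11,4)_12 → 5³ + 11³ + 4³ = 125 + 1331 + 64 = 1520
1520 = (10,6,8)_12 → 10³ + 6³ + 8³ = 1000 + 216 + 512 = 1728
1728 = (1,0,0,0)_12 → 1³ + 0³ + 0³ + 0³ = 1 + 0 + 0 + 0 = 1  — reached 1.
That took 14 steps.

14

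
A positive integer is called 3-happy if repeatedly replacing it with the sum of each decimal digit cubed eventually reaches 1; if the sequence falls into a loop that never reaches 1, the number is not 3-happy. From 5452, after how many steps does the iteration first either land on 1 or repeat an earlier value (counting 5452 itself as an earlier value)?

5452 → 5³ + 4³ + 5³ + 2³ = 125 + 64 + 125 + 8 = 322
322 → 3³ + 2³ + 2³ = 27 + 8 + 8 = 43
43 → 4³ + 3³ = 64 + 27 = 91
91 → 9³ + 1³ = 729 + 1 = 730
730 → 7³ + 3³ + 0³ = 343 + 27 + 0 = 370
370 → 3³ + 7³ + 0³ = 27 + 343 + 0 = 370  — 370 repeats.
That took 6 steps.

6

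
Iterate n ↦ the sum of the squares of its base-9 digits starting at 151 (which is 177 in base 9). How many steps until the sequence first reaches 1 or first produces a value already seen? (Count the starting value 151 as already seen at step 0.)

151 = (1,7,7)_9 → 1² + 7² + 7² = 1 + 49 + 49 = 99
99 = (1,2,0)_9 → 1² + 2² + 0² = 1 + 4 + 0 = 5
5 = (5)_9 → 5² = 25
25 = (2,7)_9 → 2² + 7² = 4 + 49 = 53
53 = (5,8)_9 → 5² + 8² = 25 + 64 = 89
89 = (1,0,8)_9 → 1² + 0² + 8² = 1 + 0 + 64 = 65
65 = (7,2)_9 → 7² + 2² = 49 + 4 = 53  — 53 repeats.
That took 7 steps.

7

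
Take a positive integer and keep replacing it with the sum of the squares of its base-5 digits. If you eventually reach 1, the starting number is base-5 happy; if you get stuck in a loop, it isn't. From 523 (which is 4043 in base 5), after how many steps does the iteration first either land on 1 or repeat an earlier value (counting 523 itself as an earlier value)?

4

523 = (4,0,4,3)_5 → 4² + 0² + 4² + 3² = 16 + 0 + 16 + 9 = 41
41 = (1,3,1)_5 → 1² + 3² + 1² = 1 + 9 + 1 = 11
11 = (2,1)_5 → 2² + 1² = 4 + 1 = 5
5 = (1,0)_5 → 1² + 0² = 1 + 0 = 1  — reached 1.
That took 4 steps.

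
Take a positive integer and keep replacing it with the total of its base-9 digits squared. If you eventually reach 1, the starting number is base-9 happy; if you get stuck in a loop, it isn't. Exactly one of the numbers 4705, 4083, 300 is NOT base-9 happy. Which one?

4705: 4705 → 101 → 9 → 1  — reaches 1 (base-9 happy)
4083: 4083 → 95 → 27 → 9 → 1  — reaches 1 (base-9 happy)
300: 300 → 54 → 36 → 16 → 50 → 50  — repeats 50 (not base-9 happy)

300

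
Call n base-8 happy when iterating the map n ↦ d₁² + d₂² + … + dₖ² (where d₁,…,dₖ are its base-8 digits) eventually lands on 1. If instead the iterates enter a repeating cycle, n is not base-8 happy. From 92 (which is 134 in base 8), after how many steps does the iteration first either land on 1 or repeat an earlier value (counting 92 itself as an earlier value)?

3

92 = (1,3,4)_8 → 1² + 3² + 4² = 1 + 9 + 16 = 26
26 = (3,2)_8 → 3² + 2² = 9 + 4 = 13
13 = (1,5)_8 → 1² + 5² = 1 + 25 = 26  — 26 repeats.
That took 3 steps.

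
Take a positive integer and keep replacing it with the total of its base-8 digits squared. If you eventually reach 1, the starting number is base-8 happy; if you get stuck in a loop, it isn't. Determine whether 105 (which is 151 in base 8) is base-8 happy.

105 = (1,5,1)_8 → 27
27 = (3,3)_8 → 18
18 = (2,2)_8 → 8
8 = (1,0)_8 → 1  — reached 1.

base-8 happy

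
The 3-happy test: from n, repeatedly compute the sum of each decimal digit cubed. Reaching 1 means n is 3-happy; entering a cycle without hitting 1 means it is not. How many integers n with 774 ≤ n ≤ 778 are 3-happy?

774: 774 → 750 → 468 → 792 → 1080 → 513 → 153 → 153  — not 3-happy
775: 775 → 811 → 514 → 190 → 730 → 370 → 370  — not 3-happy
776: 776 → 902 → 737 → 713 → 371 → 371  — not 3-happy
777: 777 → 1029 → 738 → 882 → 1032 → 36 → 243 → 99 → 1458 → 702 → 351 → 153 → 153  — not 3-happy
778: 778 → 1198 → 1243 → 100 → 1  — 3-happy
3-happy: 778

1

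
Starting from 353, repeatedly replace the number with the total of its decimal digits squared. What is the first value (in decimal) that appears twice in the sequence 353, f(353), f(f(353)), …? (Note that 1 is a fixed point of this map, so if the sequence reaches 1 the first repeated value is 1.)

89

353 → 43
43 → 25
25 → 29
29 → 85
85 → 89
89 → 145
145 → 42
42 → 20
20 → 4
4 → 16
16 → 37
37 → 58
58 → 89  — 89 already appeared earlier.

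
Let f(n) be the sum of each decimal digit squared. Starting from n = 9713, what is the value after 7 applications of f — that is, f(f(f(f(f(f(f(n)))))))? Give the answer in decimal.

9713 → 9² + 7² + 1² + 3² = 140
140 → 1² + 4² + 0² = 17
17 → 1² + 7² = 50
50 → 5² + 0² = 25
25 → 2² + 5² = 29
29 → 2² + 9² = 85
85 → 8² + 5² = 89

89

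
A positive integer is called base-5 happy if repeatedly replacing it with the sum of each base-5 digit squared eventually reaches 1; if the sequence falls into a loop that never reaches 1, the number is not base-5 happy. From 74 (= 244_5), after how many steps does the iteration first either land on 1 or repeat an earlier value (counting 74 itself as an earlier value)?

74 = (2,4,4)_5 → 36
36 = (1,2,1)_5 → 6
6 = (1,1)_5 → 2
2 = (2)_5 → 4
4 = (4)_5 → 16
16 = (3,1)_5 → 10
10 = (2,0)_5 → 4  — 4 repeats.
That took 7 steps.

7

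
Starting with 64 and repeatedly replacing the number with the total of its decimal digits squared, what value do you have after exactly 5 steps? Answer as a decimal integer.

64 → 6² + 4² = 36 + 16 = 52
52 → 5² + 2² = 25 + 4 = 29
29 → 2² + 9² = 4 + 81 = 85
85 → 8² + 5² = 64 + 25 = 89
89 → 8² + 9² = 64 + 81 = 145

145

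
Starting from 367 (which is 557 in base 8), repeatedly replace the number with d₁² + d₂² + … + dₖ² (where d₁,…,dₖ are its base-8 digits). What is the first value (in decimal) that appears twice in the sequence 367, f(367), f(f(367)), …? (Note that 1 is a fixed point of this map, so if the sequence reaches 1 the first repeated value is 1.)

367 = (5,5,7)_8 → 5² + 5² + 7² = 25 + 25 + 49 = 99
99 = (1,4,3)_8 → 1² + 4² + 3² = 1 + 16 + 9 = 26
26 = (3,2)_8 → 3² + 2² = 9 + 4 = 13
13 = (1,5)_8 → 1² + 5² = 1 + 25 = 26  — 26 already appeared earlier.

26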